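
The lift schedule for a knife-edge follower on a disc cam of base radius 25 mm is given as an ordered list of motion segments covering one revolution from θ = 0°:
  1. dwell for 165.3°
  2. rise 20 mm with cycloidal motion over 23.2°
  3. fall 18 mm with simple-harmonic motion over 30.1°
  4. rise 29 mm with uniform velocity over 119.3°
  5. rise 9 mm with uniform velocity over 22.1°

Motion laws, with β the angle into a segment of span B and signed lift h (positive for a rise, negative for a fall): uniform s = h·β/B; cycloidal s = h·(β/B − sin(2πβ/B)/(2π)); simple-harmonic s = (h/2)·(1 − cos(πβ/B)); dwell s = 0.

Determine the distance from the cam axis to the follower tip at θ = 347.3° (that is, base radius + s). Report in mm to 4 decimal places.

seg 1 [0°–165.3°] dwell: s stays 0.0000
seg 2 [165.3°–188.5°] cycloidal, h=20: full span → s += 20 → s = 20.0000
seg 3 [188.5°–218.6°] simple-harmonic, h=-18: full span → s += -18 → s = 2.0000
seg 4 [218.6°–337.9°] uniform, h=29: full span → s += 29 → s = 31.0000
seg 5 [337.9°–360°] uniform, h=9: θ=347.3° here. β=9.4, B=22.1. 9·9.4/22.1 = 3.8281 → s = 34.8281
radial distance = base radius + s = 25 + 34.8281 = 59.8281

59.8281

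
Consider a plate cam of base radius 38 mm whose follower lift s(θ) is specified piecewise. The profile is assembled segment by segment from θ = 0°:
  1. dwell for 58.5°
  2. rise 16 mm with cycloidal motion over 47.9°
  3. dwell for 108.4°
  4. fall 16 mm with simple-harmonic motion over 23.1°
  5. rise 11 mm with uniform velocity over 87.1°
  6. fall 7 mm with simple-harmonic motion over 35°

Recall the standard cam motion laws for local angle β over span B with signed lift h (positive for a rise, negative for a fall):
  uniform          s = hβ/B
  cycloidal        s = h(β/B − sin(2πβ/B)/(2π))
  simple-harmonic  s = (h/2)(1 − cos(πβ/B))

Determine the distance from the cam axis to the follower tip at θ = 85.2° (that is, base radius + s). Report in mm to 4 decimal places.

seg 1 [0°–58.5°] dwell: s stays 0.0000
seg 2 [58.5°–106.4°] cycloidal, h=16: θ=85.2° here. β=26.7, B=47.9. 16·(0.5574 − sin(2π·0.5574)/(2π)) = 9.8174 → s = 9.8174
radial distance = base radius + s = 38 + 9.8174 = 47.8174

47.8174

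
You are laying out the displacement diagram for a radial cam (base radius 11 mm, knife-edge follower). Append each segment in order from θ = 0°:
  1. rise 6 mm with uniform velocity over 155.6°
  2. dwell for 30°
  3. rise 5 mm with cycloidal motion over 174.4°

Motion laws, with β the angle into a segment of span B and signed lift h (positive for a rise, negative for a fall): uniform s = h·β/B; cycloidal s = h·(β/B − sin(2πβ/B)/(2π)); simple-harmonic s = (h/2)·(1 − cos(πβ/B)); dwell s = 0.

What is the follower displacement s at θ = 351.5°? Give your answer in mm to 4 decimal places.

seg 1 [0°–155.6°] uniform, h=6: full span → s += 6 → s = 6.0000
seg 2 [155.6°–185.6°] dwell: s stays 6.0000
seg 3 [185.6°–360°] cycloidal, h=5: θ=351.5° here. β=165.9, B=174.4. 5·(0.9513 − sin(2π·0.9513)/(2π)) = 4.9962 → s = 10.9962

10.9962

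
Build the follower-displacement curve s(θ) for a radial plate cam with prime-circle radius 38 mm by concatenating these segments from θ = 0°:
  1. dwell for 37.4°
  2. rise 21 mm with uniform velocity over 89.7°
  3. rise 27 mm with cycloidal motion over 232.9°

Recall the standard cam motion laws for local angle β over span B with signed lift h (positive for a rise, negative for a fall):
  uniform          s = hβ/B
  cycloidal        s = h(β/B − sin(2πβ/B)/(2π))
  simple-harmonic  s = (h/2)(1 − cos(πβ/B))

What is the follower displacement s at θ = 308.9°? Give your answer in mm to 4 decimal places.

seg 1 [0°–37.4°] dwell: s stays 0.0000
seg 2 [37.4°–127.1°] uniform, h=21: full span → s += 21 → s = 21.0000
seg 3 [127.1°–360°] cycloidal, h=27: θ=308.9° here. β=181.8, B=232.9. 27·(0.7806 − sin(2π·0.7806)/(2π)) = 25.2940 → s = 46.2940

46.2940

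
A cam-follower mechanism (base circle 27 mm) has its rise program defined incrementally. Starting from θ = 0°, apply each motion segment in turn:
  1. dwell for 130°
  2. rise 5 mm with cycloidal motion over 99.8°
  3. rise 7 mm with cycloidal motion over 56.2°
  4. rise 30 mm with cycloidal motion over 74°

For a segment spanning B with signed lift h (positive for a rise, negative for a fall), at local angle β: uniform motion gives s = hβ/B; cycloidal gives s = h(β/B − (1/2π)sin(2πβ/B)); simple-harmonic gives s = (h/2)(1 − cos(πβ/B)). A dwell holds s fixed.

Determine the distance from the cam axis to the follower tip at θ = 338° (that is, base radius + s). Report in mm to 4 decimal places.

seg 1 [0°–130°] dwell: s stays 0.0000
seg 2 [130°–229.8°] cycloidal, h=5: full span → s += 5 → s = 5.0000
seg 3 [229.8°–286°] cycloidal, h=7: full span → s += 7 → s = 12.0000
seg 4 [286°–360°] cycloidal, h=30: θ=338° here. β=52, B=74. 30·(0.7027 − sin(2π·0.7027)/(2π)) = 25.6464 → s = 37.6464
radial distance = base radius + s = 27 + 37.6464 = 64.6464

64.6464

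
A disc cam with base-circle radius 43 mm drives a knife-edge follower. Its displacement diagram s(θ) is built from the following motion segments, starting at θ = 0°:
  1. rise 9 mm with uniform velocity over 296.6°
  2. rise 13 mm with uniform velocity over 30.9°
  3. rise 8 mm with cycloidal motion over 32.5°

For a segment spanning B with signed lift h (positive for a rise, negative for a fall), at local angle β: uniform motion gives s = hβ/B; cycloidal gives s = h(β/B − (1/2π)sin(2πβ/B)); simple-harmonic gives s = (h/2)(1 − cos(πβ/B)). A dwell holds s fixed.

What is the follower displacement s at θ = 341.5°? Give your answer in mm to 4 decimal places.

seg 1 [0°–296.6°] uniform, h=9: full span → s += 9 → s = 9.0000
seg 2 [296.6°–327.5°] uniform, h=13: full span → s += 13 → s = 22.0000
seg 3 [327.5°–360°] cycloidal, h=8: θ=341.5° here. β=14, B=32.5. 8·(0.4308 − sin(2π·0.4308)/(2π)) = 2.9096 → s = 24.9096

24.9096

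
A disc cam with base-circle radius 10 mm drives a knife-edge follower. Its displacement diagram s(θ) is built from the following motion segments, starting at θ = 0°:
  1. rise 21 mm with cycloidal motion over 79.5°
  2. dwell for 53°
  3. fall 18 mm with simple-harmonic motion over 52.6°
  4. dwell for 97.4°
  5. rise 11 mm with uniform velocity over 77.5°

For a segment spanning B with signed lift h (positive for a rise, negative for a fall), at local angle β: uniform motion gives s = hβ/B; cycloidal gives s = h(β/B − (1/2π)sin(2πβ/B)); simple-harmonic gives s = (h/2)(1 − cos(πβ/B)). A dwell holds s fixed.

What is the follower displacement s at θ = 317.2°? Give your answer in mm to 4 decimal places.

seg 1 [0°–79.5°] cycloidal, h=21: full span → s += 21 → s = 21.0000
seg 2 [79.5°–132.5°] dwell: s stays 21.0000
seg 3 [132.5°–185.1°] simple-harmonic, h=-18: full span → s += -18 → s = 3.0000
seg 4 [185.1°–282.5°] dwell: s stays 3.0000
seg 5 [282.5°–360°] uniform, h=11: θ=317.2° here. β=34.7, B=77.5. 11·34.7/77.5 = 4.9252 → s = 7.9252

7.9252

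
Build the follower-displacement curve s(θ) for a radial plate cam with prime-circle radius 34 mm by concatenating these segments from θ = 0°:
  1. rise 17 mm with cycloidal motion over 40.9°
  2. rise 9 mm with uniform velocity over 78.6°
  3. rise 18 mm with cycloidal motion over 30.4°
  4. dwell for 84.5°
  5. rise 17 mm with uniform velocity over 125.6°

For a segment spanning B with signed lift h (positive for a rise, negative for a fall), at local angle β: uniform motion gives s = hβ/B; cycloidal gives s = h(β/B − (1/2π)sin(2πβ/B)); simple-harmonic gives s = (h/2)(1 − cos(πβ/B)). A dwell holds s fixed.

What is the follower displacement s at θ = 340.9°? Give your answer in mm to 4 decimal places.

seg 1 [0°–40.9°] cycloidal, h=17: full span → s += 17 → s = 17.0000
seg 2 [40.9°–119.5°] uniform, h=9: full span → s += 9 → s = 26.0000
seg 3 [119.5°–149.9°] cycloidal, h=18: full span → s += 18 → s = 44.0000
seg 4 [149.9°–234.4°] dwell: s stays 44.0000
seg 5 [234.4°–360°] uniform, h=17: θ=340.9° here. β=106.5, B=125.6. 17·106.5/125.6 = 14.4148 → s = 58.4148

58.4148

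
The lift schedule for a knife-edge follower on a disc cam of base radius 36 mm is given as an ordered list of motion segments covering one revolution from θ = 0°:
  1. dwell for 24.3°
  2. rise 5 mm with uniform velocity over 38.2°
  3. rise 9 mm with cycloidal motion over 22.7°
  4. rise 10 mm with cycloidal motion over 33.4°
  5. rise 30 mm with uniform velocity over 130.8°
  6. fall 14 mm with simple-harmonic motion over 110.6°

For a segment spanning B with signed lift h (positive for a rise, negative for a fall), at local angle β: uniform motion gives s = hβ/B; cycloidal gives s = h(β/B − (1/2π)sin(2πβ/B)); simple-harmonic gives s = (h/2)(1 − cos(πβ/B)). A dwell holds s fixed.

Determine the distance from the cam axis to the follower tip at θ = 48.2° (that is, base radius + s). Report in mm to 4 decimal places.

seg 1 [0°–24.3°] dwell: s stays 0.0000
seg 2 [24.3°–62.5°] uniform, h=5: θ=48.2° here. β=23.9, B=38.2. 5·23.9/38.2 = 3.1283 → s = 3.1283
radial distance = base radius + s = 36 + 3.1283 = 39.1283

39.1283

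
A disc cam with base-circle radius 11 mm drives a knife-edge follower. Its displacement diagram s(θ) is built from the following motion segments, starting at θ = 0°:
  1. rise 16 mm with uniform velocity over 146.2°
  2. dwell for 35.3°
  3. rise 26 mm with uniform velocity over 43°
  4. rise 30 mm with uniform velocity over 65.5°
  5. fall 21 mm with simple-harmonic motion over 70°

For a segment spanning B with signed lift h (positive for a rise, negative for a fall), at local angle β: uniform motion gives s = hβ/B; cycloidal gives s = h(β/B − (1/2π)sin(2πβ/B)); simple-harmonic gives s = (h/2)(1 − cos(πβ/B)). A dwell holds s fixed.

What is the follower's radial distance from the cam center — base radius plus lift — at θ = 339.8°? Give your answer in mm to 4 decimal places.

seg 1 [0°–146.2°] uniform, h=16: full span → s += 16 → s = 16.0000
seg 2 [146.2°–181.5°] dwell: s stays 16.0000
seg 3 [181.5°–224.5°] uniform, h=26: full span → s += 26 → s = 42.0000
seg 4 [224.5°–290°] uniform, h=30: full span → s += 30 → s = 72.0000
seg 5 [290°–360°] simple-harmonic, h=-21: θ=339.8° here. β=49.8, B=70. -21/2·(1 − cos(π·0.7114)) = -16.9727 → s = 55.0273
radial distance = base radius + s = 11 + 55.0273 = 66.0273

66.0273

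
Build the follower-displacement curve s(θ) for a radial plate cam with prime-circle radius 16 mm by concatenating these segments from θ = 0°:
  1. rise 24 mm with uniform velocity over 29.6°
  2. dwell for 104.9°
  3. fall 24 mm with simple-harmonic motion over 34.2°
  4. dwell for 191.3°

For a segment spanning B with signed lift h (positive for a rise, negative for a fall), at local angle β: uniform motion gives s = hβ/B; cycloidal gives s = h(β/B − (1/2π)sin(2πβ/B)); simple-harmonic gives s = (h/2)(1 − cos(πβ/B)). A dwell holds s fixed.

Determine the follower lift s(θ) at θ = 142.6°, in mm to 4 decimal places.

seg 1 [0°–29.6°] uniform, h=24: full span → s += 24 → s = 24.0000
seg 2 [29.6°–134.5°] dwell: s stays 24.0000
seg 3 [134.5°–168.7°] simple-harmonic, h=-24: θ=142.6° here. β=8.1, B=34.2. -24/2·(1 − cos(π·0.2368)) = -3.1713 → s = 20.8287

20.8287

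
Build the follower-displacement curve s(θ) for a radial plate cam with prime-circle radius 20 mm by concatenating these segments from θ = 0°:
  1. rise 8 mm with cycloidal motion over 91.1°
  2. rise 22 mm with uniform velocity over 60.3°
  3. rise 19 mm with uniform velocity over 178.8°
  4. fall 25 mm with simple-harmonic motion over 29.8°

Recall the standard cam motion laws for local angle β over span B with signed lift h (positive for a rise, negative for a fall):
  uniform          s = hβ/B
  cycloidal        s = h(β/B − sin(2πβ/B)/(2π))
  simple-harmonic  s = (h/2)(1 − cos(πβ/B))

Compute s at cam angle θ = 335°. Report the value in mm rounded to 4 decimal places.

seg 1 [0°–91.1°] cycloidal, h=8: full span → s += 8 → s = 8.0000
seg 2 [91.1°–151.4°] uniform, h=22: full span → s += 22 → s = 30.0000
seg 3 [151.4°–330.2°] uniform, h=19: full span → s += 19 → s = 49.0000
seg 4 [330.2°–360°] simple-harmonic, h=-25: θ=335° here. β=4.8, B=29.8. -25/2·(1 − cos(π·0.1611)) = -1.5665 → s = 47.4335

47.4335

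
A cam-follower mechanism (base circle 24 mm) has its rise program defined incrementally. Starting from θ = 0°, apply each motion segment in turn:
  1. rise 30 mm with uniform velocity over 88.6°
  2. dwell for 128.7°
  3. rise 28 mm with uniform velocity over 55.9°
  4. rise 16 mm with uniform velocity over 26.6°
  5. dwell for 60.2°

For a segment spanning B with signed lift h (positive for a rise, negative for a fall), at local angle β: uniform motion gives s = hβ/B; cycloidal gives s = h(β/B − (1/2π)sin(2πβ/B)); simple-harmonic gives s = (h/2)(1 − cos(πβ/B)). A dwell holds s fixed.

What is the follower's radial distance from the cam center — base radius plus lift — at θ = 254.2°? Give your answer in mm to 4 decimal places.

seg 1 [0°–88.6°] uniform, h=30: full span → s += 30 → s = 30.0000
seg 2 [88.6°–217.3°] dwell: s stays 30.0000
seg 3 [217.3°–273.2°] uniform, h=28: θ=254.2° here. β=36.9, B=55.9. 28·36.9/55.9 = 18.4830 → s = 48.4830
radial distance = base radius + s = 24 + 48.4830 = 72.4830

72.4830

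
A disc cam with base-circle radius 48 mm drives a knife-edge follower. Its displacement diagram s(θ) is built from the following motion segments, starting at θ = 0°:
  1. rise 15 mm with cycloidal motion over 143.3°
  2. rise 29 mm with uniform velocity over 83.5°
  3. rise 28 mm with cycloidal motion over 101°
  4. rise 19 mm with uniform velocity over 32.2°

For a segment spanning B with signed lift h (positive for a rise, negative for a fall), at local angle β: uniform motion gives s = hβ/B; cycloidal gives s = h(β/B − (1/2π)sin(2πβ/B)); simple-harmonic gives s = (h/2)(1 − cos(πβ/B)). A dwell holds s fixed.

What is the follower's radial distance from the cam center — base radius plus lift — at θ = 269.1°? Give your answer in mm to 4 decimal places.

seg 1 [0°–143.3°] cycloidal, h=15: full span → s += 15 → s = 15.0000
seg 2 [143.3°–226.8°] uniform, h=29: full span → s += 29 → s = 44.0000
seg 3 [226.8°–327.8°] cycloidal, h=28: θ=269.1° here. β=42.3, B=101. 28·(0.4188 − sin(2π·0.4188)/(2π)) = 9.5508 → s = 53.5508
radial distance = base radius + s = 48 + 53.5508 = 101.5508

101.5508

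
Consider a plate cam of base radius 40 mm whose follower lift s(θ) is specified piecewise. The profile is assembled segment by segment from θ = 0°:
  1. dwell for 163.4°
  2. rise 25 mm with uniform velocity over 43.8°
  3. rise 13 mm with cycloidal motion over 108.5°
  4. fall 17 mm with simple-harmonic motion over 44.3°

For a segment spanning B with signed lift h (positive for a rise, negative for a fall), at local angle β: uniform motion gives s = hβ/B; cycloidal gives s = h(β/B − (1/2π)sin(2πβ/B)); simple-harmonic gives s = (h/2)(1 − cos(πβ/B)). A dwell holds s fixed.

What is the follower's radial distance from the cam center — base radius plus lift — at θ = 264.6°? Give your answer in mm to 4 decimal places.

seg 1 [0°–163.4°] dwell: s stays 0.0000
seg 2 [163.4°–207.2°] uniform, h=25: full span → s += 25 → s = 25.0000
seg 3 [207.2°–315.7°] cycloidal, h=13: θ=264.6° here. β=57.4, B=108.5. 13·(0.5290 − sin(2π·0.5290)/(2π)) = 7.2527 → s = 32.2527
radial distance = base radius + s = 40 + 32.2527 = 72.2527

72.2527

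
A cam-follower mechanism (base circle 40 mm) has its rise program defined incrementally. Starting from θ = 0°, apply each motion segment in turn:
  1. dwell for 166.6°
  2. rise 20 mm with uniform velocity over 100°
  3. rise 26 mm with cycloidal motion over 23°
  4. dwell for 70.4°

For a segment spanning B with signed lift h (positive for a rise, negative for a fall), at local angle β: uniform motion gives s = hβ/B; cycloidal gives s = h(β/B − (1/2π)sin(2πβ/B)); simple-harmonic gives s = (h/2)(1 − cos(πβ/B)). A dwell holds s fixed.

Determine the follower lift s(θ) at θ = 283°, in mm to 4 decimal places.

seg 1 [0°–166.6°] dwell: s stays 0.0000
seg 2 [166.6°–266.6°] uniform, h=20: full span → s += 20 → s = 20.0000
seg 3 [266.6°–289.6°] cycloidal, h=26: θ=283° here. β=16.4, B=23. 26·(0.7130 − sin(2π·0.7130)/(2π)) = 22.5661 → s = 42.5661

42.5661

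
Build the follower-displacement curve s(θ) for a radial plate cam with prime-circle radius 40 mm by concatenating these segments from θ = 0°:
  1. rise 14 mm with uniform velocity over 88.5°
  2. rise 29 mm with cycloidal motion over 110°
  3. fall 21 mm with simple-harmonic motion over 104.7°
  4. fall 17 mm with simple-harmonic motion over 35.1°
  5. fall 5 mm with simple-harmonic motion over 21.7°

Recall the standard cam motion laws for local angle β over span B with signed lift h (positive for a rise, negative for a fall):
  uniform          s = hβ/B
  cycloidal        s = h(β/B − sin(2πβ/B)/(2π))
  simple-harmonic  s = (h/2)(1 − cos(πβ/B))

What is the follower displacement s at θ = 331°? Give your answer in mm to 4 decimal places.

seg 1 [0°–88.5°] uniform, h=14: full span → s += 14 → s = 14.0000
seg 2 [88.5°–198.5°] cycloidal, h=29: full span → s += 29 → s = 43.0000
seg 3 [198.5°–303.2°] simple-harmonic, h=-21: full span → s += -21 → s = 22.0000
seg 4 [303.2°–338.3°] simple-harmonic, h=-17: θ=331° here. β=27.8, B=35.1. -17/2·(1 − cos(π·0.7920)) = -15.2493 → s = 6.7507

6.7507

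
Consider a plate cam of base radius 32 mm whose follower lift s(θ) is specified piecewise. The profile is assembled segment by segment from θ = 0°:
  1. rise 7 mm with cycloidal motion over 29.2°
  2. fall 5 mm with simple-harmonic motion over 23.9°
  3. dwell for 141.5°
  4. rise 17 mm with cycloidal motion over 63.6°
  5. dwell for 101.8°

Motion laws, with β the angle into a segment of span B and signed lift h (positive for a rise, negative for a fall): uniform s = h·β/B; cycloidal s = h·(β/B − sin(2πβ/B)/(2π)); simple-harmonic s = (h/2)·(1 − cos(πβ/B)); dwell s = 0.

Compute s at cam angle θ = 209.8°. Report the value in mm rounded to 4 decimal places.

seg 1 [0°–29.2°] cycloidal, h=7: full span → s += 7 → s = 7.0000
seg 2 [29.2°–53.1°] simple-harmonic, h=-5: full span → s += -5 → s = 2.0000
seg 3 [53.1°–194.6°] dwell: s stays 2.0000
seg 4 [194.6°–258.2°] cycloidal, h=17: θ=209.8° here. β=15.2, B=63.6. 17·(0.2390 − sin(2π·0.2390)/(2π)) = 1.3637 → s = 3.3637

3.3637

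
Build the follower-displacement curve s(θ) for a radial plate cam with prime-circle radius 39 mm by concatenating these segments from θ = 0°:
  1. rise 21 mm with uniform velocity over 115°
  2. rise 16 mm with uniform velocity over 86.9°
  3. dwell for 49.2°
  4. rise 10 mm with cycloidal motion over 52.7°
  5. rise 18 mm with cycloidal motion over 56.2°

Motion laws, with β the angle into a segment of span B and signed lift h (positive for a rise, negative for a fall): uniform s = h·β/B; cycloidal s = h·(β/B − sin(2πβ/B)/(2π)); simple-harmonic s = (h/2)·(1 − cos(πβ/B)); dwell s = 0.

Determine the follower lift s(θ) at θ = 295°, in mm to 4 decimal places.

seg 1 [0°–115°] uniform, h=21: full span → s += 21 → s = 21.0000
seg 2 [115°–201.9°] uniform, h=16: full span → s += 16 → s = 37.0000
seg 3 [201.9°–251.1°] dwell: s stays 37.0000
seg 4 [251.1°–303.8°] cycloidal, h=10: θ=295° here. β=43.9, B=52.7. 10·(0.8330 − sin(2π·0.8330)/(2π)) = 9.7101 → s = 46.7101

46.7101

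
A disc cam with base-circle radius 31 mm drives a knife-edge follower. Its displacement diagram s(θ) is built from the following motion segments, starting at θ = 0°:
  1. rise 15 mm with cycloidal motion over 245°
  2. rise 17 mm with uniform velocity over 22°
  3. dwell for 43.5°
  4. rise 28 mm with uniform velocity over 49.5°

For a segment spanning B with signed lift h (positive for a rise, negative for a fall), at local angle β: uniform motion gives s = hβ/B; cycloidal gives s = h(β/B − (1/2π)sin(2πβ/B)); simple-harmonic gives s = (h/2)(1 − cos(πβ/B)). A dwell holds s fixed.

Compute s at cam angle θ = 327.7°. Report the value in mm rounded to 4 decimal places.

seg 1 [0°–245°] cycloidal, h=15: full span → s += 15 → s = 15.0000
seg 2 [245°–267°] uniform, h=17: full span → s += 17 → s = 32.0000
seg 3 [267°–310.5°] dwell: s stays 32.0000
seg 4 [310.5°–360°] uniform, h=28: θ=327.7° here. β=17.2, B=49.5. 28·17.2/49.5 = 9.7293 → s = 41.7293

41.7293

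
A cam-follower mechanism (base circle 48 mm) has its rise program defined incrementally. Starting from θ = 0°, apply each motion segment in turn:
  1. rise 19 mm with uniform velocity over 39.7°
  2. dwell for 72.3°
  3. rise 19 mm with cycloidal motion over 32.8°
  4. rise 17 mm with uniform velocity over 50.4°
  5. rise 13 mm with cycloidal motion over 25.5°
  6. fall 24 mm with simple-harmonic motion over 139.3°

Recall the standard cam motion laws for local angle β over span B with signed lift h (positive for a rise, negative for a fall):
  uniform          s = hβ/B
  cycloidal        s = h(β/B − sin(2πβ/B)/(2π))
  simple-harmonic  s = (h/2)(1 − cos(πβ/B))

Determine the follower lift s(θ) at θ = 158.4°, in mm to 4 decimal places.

seg 1 [0°–39.7°] uniform, h=19: full span → s += 19 → s = 19.0000
seg 2 [39.7°–112°] dwell: s stays 19.0000
seg 3 [112°–144.8°] cycloidal, h=19: full span → s += 19 → s = 38.0000
seg 4 [144.8°–195.2°] uniform, h=17: θ=158.4° here. β=13.6, B=50.4. 17·13.6/50.4 = 4.5873 → s = 42.5873

42.5873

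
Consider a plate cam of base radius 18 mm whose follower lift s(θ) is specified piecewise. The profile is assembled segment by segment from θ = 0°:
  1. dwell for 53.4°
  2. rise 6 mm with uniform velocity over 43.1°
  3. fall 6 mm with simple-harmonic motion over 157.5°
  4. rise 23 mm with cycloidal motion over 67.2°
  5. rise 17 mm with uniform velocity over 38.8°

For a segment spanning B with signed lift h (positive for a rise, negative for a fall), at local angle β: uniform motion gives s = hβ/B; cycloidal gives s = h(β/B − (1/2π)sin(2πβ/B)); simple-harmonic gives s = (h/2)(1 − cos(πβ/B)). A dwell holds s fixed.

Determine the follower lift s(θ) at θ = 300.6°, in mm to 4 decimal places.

seg 1 [0°–53.4°] dwell: s stays 0.0000
seg 2 [53.4°–96.5°] uniform, h=6: full span → s += 6 → s = 6.0000
seg 3 [96.5°–254°] simple-harmonic, h=-6: full span → s += -6 → s = 0.0000
seg 4 [254°–321.2°] cycloidal, h=23: θ=300.6° here. β=46.6, B=67.2. 23·(0.6935 − sin(2π·0.6935)/(2π)) = 19.3813 → s = 19.3813

19.3813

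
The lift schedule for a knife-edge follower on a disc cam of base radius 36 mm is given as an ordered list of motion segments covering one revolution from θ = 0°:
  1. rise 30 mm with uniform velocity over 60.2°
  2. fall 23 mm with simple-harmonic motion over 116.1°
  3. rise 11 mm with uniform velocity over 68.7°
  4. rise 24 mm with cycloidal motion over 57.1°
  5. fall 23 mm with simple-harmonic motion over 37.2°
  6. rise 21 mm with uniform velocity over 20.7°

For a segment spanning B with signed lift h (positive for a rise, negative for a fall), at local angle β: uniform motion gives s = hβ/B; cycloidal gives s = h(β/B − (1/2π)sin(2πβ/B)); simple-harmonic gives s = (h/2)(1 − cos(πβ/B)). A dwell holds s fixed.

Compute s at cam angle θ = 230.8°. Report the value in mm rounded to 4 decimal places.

seg 1 [0°–60.2°] uniform, h=30: full span → s += 30 → s = 30.0000
seg 2 [60.2°–176.3°] simple-harmonic, h=-23: full span → s += -23 → s = 7.0000
seg 3 [176.3°–245°] uniform, h=11: θ=230.8° here. β=54.5, B=68.7. 11·54.5/68.7 = 8.7263 → s = 15.7263

15.7263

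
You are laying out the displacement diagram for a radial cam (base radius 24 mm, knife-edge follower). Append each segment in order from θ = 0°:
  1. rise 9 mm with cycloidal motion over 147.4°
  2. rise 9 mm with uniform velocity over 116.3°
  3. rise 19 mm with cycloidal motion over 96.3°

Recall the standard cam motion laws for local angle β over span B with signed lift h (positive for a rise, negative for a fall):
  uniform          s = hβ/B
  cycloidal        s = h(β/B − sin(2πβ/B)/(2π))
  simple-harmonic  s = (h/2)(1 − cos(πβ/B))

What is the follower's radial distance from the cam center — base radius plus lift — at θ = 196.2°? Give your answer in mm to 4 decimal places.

seg 1 [0°–147.4°] cycloidal, h=9: full span → s += 9 → s = 9.0000
seg 2 [147.4°–263.7°] uniform, h=9: θ=196.2° here. β=48.8, B=116.3. 9·48.8/116.3 = 3.7764 → s = 12.7764
radial distance = base radius + s = 24 + 12.7764 = 36.7764

36.7764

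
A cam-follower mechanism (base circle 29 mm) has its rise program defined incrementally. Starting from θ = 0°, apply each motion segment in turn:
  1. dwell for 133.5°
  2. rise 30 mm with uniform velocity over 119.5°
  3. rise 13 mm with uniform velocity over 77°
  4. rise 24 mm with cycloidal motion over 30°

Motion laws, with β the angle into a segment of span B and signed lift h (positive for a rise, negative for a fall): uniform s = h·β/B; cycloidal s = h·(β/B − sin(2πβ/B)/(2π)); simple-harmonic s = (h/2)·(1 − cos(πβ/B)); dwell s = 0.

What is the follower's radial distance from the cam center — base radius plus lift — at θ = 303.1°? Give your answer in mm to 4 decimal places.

seg 1 [0°–133.5°] dwell: s stays 0.0000
seg 2 [133.5°–253°] uniform, h=30: full span → s += 30 → s = 30.0000
seg 3 [253°–330°] uniform, h=13: θ=303.1° here. β=50.1, B=77. 13·50.1/77 = 8.4584 → s = 38.4584
radial distance = base radius + s = 29 + 38.4584 = 67.4584

67.4584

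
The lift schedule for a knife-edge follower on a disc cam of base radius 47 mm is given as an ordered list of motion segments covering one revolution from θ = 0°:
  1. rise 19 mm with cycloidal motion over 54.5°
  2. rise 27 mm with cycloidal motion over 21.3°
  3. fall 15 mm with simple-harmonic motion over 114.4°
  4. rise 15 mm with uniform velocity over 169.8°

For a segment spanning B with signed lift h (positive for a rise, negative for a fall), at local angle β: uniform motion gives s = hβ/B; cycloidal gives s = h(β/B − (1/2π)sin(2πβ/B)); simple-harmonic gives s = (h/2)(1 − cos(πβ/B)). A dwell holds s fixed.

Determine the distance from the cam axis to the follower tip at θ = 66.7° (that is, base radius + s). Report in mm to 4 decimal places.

seg 1 [0°–54.5°] cycloidal, h=19: full span → s += 19 → s = 19.0000
seg 2 [54.5°–75.8°] cycloidal, h=27: θ=66.7° here. β=12.2, B=21.3. 27·(0.5728 − sin(2π·0.5728)/(2π)) = 17.3618 → s = 36.3618
radial distance = base radius + s = 47 + 36.3618 = 83.3618

83.3618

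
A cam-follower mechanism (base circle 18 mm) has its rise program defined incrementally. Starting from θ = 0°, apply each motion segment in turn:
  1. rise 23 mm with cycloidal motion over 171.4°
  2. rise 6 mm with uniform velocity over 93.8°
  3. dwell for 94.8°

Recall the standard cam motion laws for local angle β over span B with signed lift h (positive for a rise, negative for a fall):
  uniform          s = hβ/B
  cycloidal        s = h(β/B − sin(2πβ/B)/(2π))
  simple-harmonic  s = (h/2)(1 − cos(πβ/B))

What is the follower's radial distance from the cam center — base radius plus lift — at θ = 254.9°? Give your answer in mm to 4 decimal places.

seg 1 [0°–171.4°] cycloidal, h=23: full span → s += 23 → s = 23.0000
seg 2 [171.4°–265.2°] uniform, h=6: θ=254.9° here. β=83.5, B=93.8. 6·83.5/93.8 = 5.3412 → s = 28.3412
radial distance = base radius + s = 18 + 28.3412 = 46.3412

46.3412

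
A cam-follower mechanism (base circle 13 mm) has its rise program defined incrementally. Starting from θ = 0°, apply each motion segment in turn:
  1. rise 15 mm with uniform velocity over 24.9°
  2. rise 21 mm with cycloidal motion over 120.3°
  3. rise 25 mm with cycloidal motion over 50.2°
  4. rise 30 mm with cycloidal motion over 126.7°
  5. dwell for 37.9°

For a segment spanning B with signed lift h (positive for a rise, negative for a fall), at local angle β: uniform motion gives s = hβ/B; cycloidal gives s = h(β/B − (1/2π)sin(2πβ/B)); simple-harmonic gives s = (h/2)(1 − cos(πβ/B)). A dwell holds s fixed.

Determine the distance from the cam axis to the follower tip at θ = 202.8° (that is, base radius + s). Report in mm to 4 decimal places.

seg 1 [0°–24.9°] uniform, h=15: full span → s += 15 → s = 15.0000
seg 2 [24.9°–145.2°] cycloidal, h=21: full span → s += 21 → s = 36.0000
seg 3 [145.2°–195.4°] cycloidal, h=25: full span → s += 25 → s = 61.0000
seg 4 [195.4°–322.1°] cycloidal, h=30: θ=202.8° here. β=7.4, B=126.7. 30·(0.0584 − sin(2π·0.0584)/(2π)) = 0.0391 → s = 61.0391
radial distance = base radius + s = 13 + 61.0391 = 74.0391

74.0391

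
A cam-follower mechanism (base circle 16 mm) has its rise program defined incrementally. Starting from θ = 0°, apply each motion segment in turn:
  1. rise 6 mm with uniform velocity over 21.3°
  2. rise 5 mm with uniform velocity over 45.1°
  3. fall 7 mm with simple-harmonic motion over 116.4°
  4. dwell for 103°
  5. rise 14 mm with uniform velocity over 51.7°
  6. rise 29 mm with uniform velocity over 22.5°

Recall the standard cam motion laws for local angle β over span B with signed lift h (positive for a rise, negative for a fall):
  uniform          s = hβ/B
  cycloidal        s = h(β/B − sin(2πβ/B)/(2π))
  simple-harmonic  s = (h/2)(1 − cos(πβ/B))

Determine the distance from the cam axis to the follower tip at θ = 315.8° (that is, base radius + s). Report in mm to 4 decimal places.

seg 1 [0°–21.3°] uniform, h=6: full span → s += 6 → s = 6.0000
seg 2 [21.3°–66.4°] uniform, h=5: full span → s += 5 → s = 11.0000
seg 3 [66.4°–182.8°] simple-harmonic, h=-7: full span → s += -7 → s = 4.0000
seg 4 [182.8°–285.8°] dwell: s stays 4.0000
seg 5 [285.8°–337.5°] uniform, h=14: θ=315.8° here. β=30, B=51.7. 14·30/51.7 = 8.1238 → s = 12.1238
radial distance = base radius + s = 16 + 12.1238 = 28.1238

28.1238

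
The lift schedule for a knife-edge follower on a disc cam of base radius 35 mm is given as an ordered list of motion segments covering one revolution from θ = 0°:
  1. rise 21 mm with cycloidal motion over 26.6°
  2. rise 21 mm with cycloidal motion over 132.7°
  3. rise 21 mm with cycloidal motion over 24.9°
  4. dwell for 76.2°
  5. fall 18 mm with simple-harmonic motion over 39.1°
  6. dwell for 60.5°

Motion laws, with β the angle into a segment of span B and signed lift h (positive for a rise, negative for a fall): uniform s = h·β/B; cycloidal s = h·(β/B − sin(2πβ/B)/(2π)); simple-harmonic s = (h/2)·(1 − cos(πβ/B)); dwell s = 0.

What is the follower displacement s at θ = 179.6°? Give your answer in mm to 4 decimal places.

seg 1 [0°–26.6°] cycloidal, h=21: full span → s += 21 → s = 21.0000
seg 2 [26.6°–159.3°] cycloidal, h=21: full span → s += 21 → s = 42.0000
seg 3 [159.3°–184.2°] cycloidal, h=21: θ=179.6° here. β=20.3, B=24.9. 21·(0.8153 − sin(2π·0.8153)/(2π)) = 20.1857 → s = 62.1857

62.1857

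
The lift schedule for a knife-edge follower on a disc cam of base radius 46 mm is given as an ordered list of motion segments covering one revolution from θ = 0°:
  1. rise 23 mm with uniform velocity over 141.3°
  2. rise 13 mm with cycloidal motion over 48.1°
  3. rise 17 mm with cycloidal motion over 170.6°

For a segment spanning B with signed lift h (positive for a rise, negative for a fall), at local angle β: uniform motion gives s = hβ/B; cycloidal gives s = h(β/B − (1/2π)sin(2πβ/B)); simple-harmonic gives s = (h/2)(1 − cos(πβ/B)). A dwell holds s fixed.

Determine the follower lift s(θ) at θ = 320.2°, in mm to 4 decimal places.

seg 1 [0°–141.3°] uniform, h=23: full span → s += 23 → s = 23.0000
seg 2 [141.3°–189.4°] cycloidal, h=13: full span → s += 13 → s = 36.0000
seg 3 [189.4°–360°] cycloidal, h=17: θ=320.2° here. β=130.8, B=170.6. 17·(0.7667 − sin(2π·0.7667)/(2π)) = 15.7247 → s = 51.7247

51.7247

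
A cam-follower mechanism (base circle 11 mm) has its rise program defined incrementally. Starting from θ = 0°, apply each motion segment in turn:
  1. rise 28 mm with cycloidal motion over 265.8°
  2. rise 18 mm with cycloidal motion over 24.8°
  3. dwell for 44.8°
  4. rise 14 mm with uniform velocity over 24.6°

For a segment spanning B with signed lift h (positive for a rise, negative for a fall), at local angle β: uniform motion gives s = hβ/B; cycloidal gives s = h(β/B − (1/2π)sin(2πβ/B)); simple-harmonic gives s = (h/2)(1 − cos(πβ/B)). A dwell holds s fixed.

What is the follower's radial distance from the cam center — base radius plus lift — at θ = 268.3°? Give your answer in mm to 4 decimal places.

seg 1 [0°–265.8°] cycloidal, h=28: full span → s += 28 → s = 28.0000
seg 2 [265.8°–290.6°] cycloidal, h=18: θ=268.3° here. β=2.5, B=24.8. 18·(0.1008 − sin(2π·0.1008)/(2π)) = 0.1189 → s = 28.1189
radial distance = base radius + s = 11 + 28.1189 = 39.1189

39.1189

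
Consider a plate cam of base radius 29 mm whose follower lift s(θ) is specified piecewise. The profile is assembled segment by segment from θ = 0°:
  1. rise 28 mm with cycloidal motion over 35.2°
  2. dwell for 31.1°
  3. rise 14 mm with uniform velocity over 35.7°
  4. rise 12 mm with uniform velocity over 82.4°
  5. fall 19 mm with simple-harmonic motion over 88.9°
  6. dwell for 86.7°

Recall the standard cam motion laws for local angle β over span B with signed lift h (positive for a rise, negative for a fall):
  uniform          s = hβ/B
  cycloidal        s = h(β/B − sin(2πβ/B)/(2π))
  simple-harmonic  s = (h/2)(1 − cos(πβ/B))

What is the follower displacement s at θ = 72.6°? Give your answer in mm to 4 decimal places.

seg 1 [0°–35.2°] cycloidal, h=28: full span → s += 28 → s = 28.0000
seg 2 [35.2°–66.3°] dwell: s stays 28.0000
seg 3 [66.3°–102°] uniform, h=14: θ=72.6° here. β=6.3, B=35.7. 14·6.3/35.7 = 2.4706 → s = 30.4706

30.4706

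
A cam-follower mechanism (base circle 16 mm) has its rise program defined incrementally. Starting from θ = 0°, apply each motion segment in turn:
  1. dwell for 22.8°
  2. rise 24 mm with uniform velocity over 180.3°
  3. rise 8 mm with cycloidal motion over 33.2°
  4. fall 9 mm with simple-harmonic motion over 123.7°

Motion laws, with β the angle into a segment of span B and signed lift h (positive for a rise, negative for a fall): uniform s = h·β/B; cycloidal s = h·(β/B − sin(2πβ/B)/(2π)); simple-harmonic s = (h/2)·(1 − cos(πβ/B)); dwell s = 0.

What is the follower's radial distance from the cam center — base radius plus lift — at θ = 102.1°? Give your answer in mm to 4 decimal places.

seg 1 [0°–22.8°] dwell: s stays 0.0000
seg 2 [22.8°–203.1°] uniform, h=24: θ=102.1° here. β=79.3, B=180.3. 24·79.3/180.3 = 10.5557 → s = 10.5557
radial distance = base radius + s = 16 + 10.5557 = 26.5557

26.5557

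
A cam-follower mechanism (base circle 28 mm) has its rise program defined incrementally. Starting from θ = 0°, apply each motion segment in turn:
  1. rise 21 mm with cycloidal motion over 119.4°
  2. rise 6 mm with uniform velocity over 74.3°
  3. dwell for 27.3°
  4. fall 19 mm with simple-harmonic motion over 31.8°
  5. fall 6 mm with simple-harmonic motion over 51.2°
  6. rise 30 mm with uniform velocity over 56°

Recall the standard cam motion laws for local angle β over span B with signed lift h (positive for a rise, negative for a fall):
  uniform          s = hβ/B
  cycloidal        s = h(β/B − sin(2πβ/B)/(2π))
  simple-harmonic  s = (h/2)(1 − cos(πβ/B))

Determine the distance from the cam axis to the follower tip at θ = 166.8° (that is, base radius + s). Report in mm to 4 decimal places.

seg 1 [0°–119.4°] cycloidal, h=21: full span → s += 21 → s = 21.0000
seg 2 [119.4°–193.7°] uniform, h=6: θ=166.8° here. β=47.4, B=74.3. 6·47.4/74.3 = 3.8277 → s = 24.8277
radial distance = base radius + s = 28 + 24.8277 = 52.8277

52.8277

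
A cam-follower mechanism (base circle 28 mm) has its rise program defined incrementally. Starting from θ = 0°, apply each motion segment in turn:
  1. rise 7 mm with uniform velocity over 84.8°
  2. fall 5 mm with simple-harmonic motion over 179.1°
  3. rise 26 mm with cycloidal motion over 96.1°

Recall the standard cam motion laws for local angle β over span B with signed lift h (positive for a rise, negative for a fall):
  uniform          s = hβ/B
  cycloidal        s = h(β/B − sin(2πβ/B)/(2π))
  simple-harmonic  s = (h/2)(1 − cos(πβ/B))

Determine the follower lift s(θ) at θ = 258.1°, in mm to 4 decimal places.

seg 1 [0°–84.8°] uniform, h=7: full span → s += 7 → s = 7.0000
seg 2 [84.8°–263.9°] simple-harmonic, h=-5: θ=258.1° here. β=173.3, B=179.1. -5/2·(1 − cos(π·0.9676)) = -4.9871 → s = 2.0129

2.0129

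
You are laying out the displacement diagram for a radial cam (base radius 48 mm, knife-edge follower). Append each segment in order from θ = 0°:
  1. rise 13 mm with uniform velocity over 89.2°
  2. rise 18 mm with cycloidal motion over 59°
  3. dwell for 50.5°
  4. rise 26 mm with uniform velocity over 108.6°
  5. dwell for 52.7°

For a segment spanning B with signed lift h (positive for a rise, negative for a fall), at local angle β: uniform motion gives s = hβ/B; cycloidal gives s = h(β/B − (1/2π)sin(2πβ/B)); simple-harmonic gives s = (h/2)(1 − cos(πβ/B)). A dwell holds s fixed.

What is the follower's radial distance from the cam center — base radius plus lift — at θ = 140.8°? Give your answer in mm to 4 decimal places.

seg 1 [0°–89.2°] uniform, h=13: full span → s += 13 → s = 13.0000
seg 2 [89.2°–148.2°] cycloidal, h=18: θ=140.8° here. β=51.6, B=59. 18·(0.8746 − sin(2π·0.8746)/(2π)) = 17.7735 → s = 30.7735
radial distance = base radius + s = 48 + 30.7735 = 78.7735

78.7735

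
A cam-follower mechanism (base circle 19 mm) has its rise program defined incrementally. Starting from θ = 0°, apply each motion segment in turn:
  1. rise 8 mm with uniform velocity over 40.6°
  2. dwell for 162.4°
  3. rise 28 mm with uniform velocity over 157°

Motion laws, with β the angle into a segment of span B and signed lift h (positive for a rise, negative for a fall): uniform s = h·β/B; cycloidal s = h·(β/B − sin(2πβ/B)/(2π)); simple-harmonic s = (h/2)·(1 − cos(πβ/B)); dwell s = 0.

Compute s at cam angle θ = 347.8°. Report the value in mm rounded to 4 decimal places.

seg 1 [0°–40.6°] uniform, h=8: full span → s += 8 → s = 8.0000
seg 2 [40.6°–203°] dwell: s stays 8.0000
seg 3 [203°–360°] uniform, h=28: θ=347.8° here. β=144.8, B=157. 28·144.8/157 = 25.8242 → s = 33.8242

33.8242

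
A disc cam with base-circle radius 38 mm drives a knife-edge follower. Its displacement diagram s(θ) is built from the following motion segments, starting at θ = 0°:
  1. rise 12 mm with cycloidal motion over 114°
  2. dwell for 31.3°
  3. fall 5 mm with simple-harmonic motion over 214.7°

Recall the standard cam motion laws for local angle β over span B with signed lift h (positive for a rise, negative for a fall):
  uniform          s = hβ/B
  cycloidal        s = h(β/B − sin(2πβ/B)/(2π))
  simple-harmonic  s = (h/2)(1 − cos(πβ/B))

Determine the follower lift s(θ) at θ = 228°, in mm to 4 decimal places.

seg 1 [0°–114°] cycloidal, h=12: full span → s += 12 → s = 12.0000
seg 2 [114°–145.3°] dwell: s stays 12.0000
seg 3 [145.3°–360°] simple-harmonic, h=-5: θ=228° here. β=82.7, B=214.7. -5/2·(1 − cos(π·0.3852)) = -1.6177 → s = 10.3823

10.3823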